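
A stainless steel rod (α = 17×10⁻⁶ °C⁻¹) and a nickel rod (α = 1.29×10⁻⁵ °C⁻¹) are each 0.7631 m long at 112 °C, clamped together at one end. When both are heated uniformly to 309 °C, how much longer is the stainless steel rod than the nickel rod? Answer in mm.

0.616 mm

ΔT = 197 K
stainless steel: ΔL = 17×10⁻⁶ × 0.7631 m × 197 = 2.5556×10⁻³ m = 2.5556 mm
nickel: ΔL = 1.29×10⁻⁵ × 0.7631 m × 197 = 1.9393×10⁻³ m = 1.9393 mm
difference = 2.5556 − 1.9393 = 0.6163 mm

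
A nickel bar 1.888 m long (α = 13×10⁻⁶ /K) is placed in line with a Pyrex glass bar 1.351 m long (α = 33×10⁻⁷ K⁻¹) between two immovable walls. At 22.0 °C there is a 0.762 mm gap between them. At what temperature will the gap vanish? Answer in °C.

α₁L₁ = 2.4544×10⁻⁵ m/K, α₂L₂ = 4.4583×10⁻⁶ m/K → total 2.90023×10⁻⁵ m/K
ΔT = g/(α₁L₁+α₂L₂) = 7.62×10⁻⁴ / 2.90023×10⁻⁵ = 26.274 K
T = 22.0 + 26.274 = 48.274 °C

T = 48.3 °C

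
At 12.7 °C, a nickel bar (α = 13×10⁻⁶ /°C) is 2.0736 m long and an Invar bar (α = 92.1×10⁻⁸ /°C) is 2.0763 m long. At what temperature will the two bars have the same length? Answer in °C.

T = 120.5 °C

L₁(1 + α₁ΔT) = L₂(1 + α₂ΔT) ⇒ ΔT = (L₂ − L₁)/(α₁L₁ − α₂L₂)
L₂ − L₁ = 2.0763 − 2.0736 = 2.70×10⁻³ m
α₁L₁ − α₂L₂ = 13×10⁻⁶×2.0736 − 92.1×10⁻⁸×2.0763 = 2.50445277×10⁻⁵ m/K
ΔT = 2.70×10⁻³ / 2.50445277×10⁻⁵ = 107.808 K
T = 12.7 + 107.808 = 120.508 °C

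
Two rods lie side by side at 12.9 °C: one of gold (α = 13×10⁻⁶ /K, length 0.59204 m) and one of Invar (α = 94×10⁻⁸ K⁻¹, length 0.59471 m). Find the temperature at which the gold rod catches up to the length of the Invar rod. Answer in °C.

Equal length when α₁L₁ΔT − α₂L₂ΔT = L₂ − L₁ = 2.67×10⁻³ m
α₁L₁ = 7.69652×10⁻⁶, α₂L₂ = 5.590274×10⁻⁷ → Δ(αL) = 7.1374926×10⁻⁶ m/K
ΔT = 2.67×10⁻³ / 7.1374926×10⁻⁶ = 374.081 K, so T = 12.9 + 374.081 = 386.981 °C

T = 387.0 °C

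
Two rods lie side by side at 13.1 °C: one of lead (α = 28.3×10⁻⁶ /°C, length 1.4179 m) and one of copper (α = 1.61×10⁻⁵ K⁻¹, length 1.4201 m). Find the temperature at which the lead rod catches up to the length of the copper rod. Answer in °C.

T = 140.5 °C

L₁(1 + α₁ΔT) = L₂(1 + α₂ΔT) ⇒ ΔT = (L₂ − L₁)/(α₁L₁ − α₂L₂)
L₂ − L₁ = 1.4201 − 1.4179 = 2.20×10⁻³ m
α₁L₁ − α₂L₂ = 28.3×10⁻⁶×1.4179 − 1.61×10⁻⁵×1.4201 = 1.726296×10⁻⁵ m/K
ΔT = 2.20×10⁻³ / 1.726296×10⁻⁵ = 127.440 K
T = 13.1 + 127.440 = 140.540 °C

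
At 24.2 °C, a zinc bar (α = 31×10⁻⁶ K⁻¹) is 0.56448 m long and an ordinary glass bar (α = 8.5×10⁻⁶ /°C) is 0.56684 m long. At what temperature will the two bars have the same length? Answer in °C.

Equal length when α₁L₁ΔT − α₂L₂ΔT = L₂ − L₁ = 2.36×10⁻³ m
α₁L₁ = 1.749888×10⁻⁵, α₂L₂ = 4.81814×10⁻⁶ → Δ(αL) = 1.268074×10⁻⁵ m/K
ΔT = 2.36×10⁻³ / 1.268074×10⁻⁵ = 186.109 K, so T = 24.2 + 186.109 = 210.309 °C

T = 210.3 °C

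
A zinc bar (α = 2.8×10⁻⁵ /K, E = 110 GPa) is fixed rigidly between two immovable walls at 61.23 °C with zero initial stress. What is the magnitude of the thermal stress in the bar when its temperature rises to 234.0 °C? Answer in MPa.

Fully constrained: the free strain ε = αΔT is blocked, so σ = Eε = EαΔT.
|ΔT| = 172.77 K
σ = 110×10⁹ × 2.8×10⁻⁵ × 172.77 = 5.32×10⁸ Pa

σ = 532 MPa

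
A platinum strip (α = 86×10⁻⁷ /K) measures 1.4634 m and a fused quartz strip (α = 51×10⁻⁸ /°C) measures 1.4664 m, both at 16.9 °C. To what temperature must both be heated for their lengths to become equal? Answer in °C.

T = 270.3 °C

L₁(1 + α₁ΔT) = L₂(1 + α₂ΔT) ⇒ ΔT = (L₂ − L₁)/(α₁L₁ − α₂L₂)
L₂ − L₁ = 1.4664 − 1.4634 = 3.00×10⁻³ m
α₁L₁ − α₂L₂ = 86×10⁻⁷×1.4634 − 51×10⁻⁸×1.4664 = 1.1837376×10⁻⁵ m/K
ΔT = 3.00×10⁻³ / 1.1837376×10⁻⁵ = 253.435 K
T = 16.9 + 253.435 = 270.335 °C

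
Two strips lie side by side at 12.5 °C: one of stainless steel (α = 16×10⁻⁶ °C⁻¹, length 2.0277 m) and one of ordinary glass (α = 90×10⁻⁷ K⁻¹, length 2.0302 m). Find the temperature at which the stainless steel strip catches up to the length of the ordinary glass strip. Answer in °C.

Equal length when α₁L₁ΔT − α₂L₂ΔT = L₂ − L₁ = 2.50×10⁻³ m
α₁L₁ = 3.24432×10⁻⁵, α₂L₂ = 1.82718×10⁻⁵ → Δ(αL) = 1.41714×10⁻⁵ m/K
ΔT = 2.50×10⁻³ / 1.41714×10⁻⁵ = 176.412 K, so T = 12.5 + 176.412 = 188.912 °C

T = 188.9 °C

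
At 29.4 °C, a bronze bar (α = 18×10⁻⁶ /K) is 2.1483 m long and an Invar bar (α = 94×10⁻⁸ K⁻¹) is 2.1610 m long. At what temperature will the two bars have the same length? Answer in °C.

Equal length when α₁L₁ΔT − α₂L₂ΔT = L₂ − L₁ = 1.27×10⁻² m
α₁L₁ = 3.86694×10⁻⁵, α₂L₂ = 2.03134×10⁻⁶ → Δ(αL) = 3.663806×10⁻⁵ m/K
ΔT = 1.27×10⁻² / 3.663806×10⁻⁵ = 346.634 K, so T = 29.4 + 346.634 = 376.034 °C

T = 376.0 °C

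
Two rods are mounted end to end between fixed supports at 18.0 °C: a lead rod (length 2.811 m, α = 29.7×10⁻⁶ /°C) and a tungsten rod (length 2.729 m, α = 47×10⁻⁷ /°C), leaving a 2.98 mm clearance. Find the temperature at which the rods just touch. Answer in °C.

T = 48.9 °C

α₁L₁ = 8.34867×10⁻⁵ m/K, α₂L₂ = 1.28263×10⁻⁵ m/K → total 9.6313×10⁻⁵ m/K
ΔT = g/(α₁L₁+α₂L₂) = 2.98×10⁻³ / 9.6313×10⁻⁵ = 30.941 K
T = 18.0 + 30.941 = 48.941 °C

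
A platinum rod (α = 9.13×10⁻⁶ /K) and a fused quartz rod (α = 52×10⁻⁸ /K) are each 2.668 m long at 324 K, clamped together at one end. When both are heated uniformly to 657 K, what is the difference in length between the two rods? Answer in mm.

7.65 mm

ΔT = 333 K
platinum: ΔL = 9.13×10⁻⁶ × 2.668 m × 333 = 8.1115×10⁻³ m = 8.1115 mm
fused quartz: ΔL = 52×10⁻⁸ × 2.668 m × 333 = 4.6199×10⁻⁴ m = 0.46199 mm
difference = 8.1115 − 0.46199 = 7.64951 mm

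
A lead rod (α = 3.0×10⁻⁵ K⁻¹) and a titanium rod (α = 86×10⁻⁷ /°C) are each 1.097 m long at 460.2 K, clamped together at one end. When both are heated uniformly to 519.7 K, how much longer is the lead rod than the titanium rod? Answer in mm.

1.40 mm

ΔT = 59.5 K
lead: ΔL = 3.0×10⁻⁵ × 1.097 m × 59.5 = 1.9581×10⁻³ m = 1.9581 mm
titanium: ΔL = 86×10⁻⁷ × 1.097 m × 59.5 = 5.6133×10⁻⁴ m = 0.56133 mm
difference = 1.9581 − 0.56133 = 1.39677 mm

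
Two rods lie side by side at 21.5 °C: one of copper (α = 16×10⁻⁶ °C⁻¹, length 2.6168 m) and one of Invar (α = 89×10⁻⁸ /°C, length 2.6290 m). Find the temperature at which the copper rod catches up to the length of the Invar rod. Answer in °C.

L₁(1 + α₁ΔT) = L₂(1 + α₂ΔT) ⇒ ΔT = (L₂ − L₁)/(α₁L₁ − α₂L₂)
L₂ − L₁ = 2.6290 − 2.6168 = 1.22×10⁻² m
α₁L₁ − α₂L₂ = 16×10⁻⁶×2.6168 − 89×10⁻⁸×2.6290 = 3.952899×10⁻⁵ m/K
ΔT = 1.22×10⁻² / 3.952899×10⁻⁵ = 308.634 K
T = 21.5 + 308.634 = 330.134 °C

T = 330.1 °C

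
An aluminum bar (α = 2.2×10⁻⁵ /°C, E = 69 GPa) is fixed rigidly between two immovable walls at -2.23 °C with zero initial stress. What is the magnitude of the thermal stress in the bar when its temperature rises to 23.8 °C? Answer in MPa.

Fully constrained: the free strain ε = αΔT is blocked, so σ = Eε = EαΔT.
|ΔT| = 26.03 K
σ = 69.0×10⁹ × 2.2×10⁻⁵ × 26.03 = 3.95×10⁷ Pa

σ = 39.5 MPa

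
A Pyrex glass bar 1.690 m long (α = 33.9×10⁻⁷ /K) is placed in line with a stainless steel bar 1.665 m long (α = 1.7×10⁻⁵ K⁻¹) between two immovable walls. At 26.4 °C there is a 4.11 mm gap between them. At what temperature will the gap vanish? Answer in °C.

α₁L₁ = 5.7291×10⁻⁶ m/K, α₂L₂ = 2.8305×10⁻⁵ m/K → total 3.40341×10⁻⁵ m/K
ΔT = g/(α₁L₁+α₂L₂) = 4.11×10⁻³ / 3.40341×10⁻⁵ = 120.76 K
T = 26.4 + 120.76 = 147.16 °C

T = 147 °C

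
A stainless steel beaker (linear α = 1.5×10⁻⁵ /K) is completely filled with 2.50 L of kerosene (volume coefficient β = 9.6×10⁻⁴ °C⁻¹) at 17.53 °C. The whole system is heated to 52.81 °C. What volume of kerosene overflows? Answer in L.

0.0807 L

The beaker also expands: β_container ≈ 3α = 4.5×10⁻⁵ /K
Net overflow = V₀(β_liq − 3α_cont)ΔT
β − 3α = 9.60×10⁻⁴ − 4.5×10⁻⁵ = 9.15×10⁻⁴ /K; ΔT = 35.28 K
ΔV = 2.50 × 9.15×10⁻⁴ × 35.28 = 0.0807 L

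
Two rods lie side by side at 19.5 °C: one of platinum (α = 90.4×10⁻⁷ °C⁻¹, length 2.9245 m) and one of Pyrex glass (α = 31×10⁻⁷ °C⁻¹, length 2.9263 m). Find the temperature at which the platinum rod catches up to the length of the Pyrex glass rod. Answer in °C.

L₁(1 + α₁ΔT) = L₂(1 + α₂ΔT) ⇒ ΔT = (L₂ − L₁)/(α₁L₁ − α₂L₂)
L₂ − L₁ = 2.9263 − 2.9245 = 1.80×10⁻³ m
α₁L₁ − α₂L₂ = 90.4×10⁻⁷×2.9245 − 31×10⁻⁷×2.9263 = 1.736595×10⁻⁵ m/K
ΔT = 1.80×10⁻³ / 1.736595×10⁻⁵ = 103.651 K
T = 19.5 + 103.651 = 123.151 °C

T = 123.2 °C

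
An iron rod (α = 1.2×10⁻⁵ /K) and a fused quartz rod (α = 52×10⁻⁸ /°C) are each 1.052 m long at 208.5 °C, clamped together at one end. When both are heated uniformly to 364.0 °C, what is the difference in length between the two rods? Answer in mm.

ΔT = 155.5 K
iron: ΔL = 1.2×10⁻⁵ × 1.052 m × 155.5 = 1.9630×10⁻³ m = 1.9630 mm
fused quartz: ΔL = 52×10⁻⁸ × 1.052 m × 155.5 = 8.5065×10⁻⁵ m = 0.085065 mm
difference = 1.9630 − 0.085065 = 1.877935 mm

1.88 mm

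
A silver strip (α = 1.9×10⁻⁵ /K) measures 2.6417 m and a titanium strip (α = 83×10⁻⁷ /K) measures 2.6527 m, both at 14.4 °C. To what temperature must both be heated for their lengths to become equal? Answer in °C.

T = 404.8 °C

L₁(1 + α₁ΔT) = L₂(1 + α₂ΔT) ⇒ ΔT = (L₂ − L₁)/(α₁L₁ − α₂L₂)
L₂ − L₁ = 2.6527 − 2.6417 = 1.10×10⁻² m
α₁L₁ − α₂L₂ = 1.9×10⁻⁵×2.6417 − 83×10⁻⁷×2.6527 = 2.817489×10⁻⁵ m/K
ΔT = 1.10×10⁻² / 2.817489×10⁻⁵ = 390.419 K
T = 14.4 + 390.419 = 404.819 °C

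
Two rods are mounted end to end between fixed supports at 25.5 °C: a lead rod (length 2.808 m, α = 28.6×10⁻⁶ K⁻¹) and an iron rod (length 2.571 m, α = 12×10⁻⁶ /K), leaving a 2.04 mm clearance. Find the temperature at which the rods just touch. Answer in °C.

Gap closes when ΔL₁ + ΔL₂ = 2.04 mm = 2.04×10⁻³ m
(α₁L₁ + α₂L₂)ΔT = g
α₁L₁ + α₂L₂ = 28.6×10⁻⁶×2.808 + 12×10⁻⁶×2.571 = 1.111608×10⁻⁴ m/K
ΔT = 2.04×10⁻³ / 1.111608×10⁻⁴ = 18.352 K
T = 25.5 + 18.352 = 43.852 °C

T = 43.9 °C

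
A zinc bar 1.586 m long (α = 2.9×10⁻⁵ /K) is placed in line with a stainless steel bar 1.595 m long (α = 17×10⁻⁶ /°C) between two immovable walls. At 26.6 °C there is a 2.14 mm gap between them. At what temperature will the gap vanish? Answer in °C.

T = 55.9 °C

α₁L₁ = 4.5994×10⁻⁵ m/K, α₂L₂ = 2.7115×10⁻⁵ m/K → total 7.3109×10⁻⁵ m/K
ΔT = g/(α₁L₁+α₂L₂) = 2.14×10⁻³ / 7.3109×10⁻⁵ = 29.271 K
T = 26.6 + 29.271 = 55.871 °C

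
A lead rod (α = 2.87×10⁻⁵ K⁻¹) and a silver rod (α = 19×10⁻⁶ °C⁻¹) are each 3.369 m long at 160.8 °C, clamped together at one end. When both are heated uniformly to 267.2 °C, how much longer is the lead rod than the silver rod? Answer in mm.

3.48 mm

ΔT = 106.4 K
lead: ΔL = 2.87×10⁻⁵ × 3.369 m × 106.4 = 1.0288×10⁻² m = 10.288 mm
silver: ΔL = 19×10⁻⁶ × 3.369 m × 106.4 = 6.8108×10⁻³ m = 6.8108 mm
difference = 10.288 − 6.8108 = 3.4772 mm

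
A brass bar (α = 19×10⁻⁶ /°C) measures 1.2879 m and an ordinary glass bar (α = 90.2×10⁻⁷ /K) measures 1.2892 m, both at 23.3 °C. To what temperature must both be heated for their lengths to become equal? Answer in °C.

T = 124.5 °C

L₁(1 + α₁ΔT) = L₂(1 + α₂ΔT) ⇒ ΔT = (L₂ − L₁)/(α₁L₁ − α₂L₂)
L₂ − L₁ = 1.2892 − 1.2879 = 1.30×10⁻³ m
α₁L₁ − α₂L₂ = 19×10⁻⁶×1.2879 − 90.2×10⁻⁷×1.2892 = 1.2841516×10⁻⁵ m/K
ΔT = 1.30×10⁻³ / 1.2841516×10⁻⁵ = 101.234 K
T = 23.3 + 101.234 = 124.534 °C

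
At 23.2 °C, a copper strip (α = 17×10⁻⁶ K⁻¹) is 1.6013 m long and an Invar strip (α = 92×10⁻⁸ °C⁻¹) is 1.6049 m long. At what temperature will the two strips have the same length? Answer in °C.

T = 163.0 °C

Equal length when α₁L₁ΔT − α₂L₂ΔT = L₂ − L₁ = 3.60×10⁻³ m
α₁L₁ = 2.72221×10⁻⁵, α₂L₂ = 1.476508×10⁻⁶ → Δ(αL) = 2.5745592×10⁻⁵ m/K
ΔT = 3.60×10⁻³ / 2.5745592×10⁻⁵ = 139.830 K, so T = 23.2 + 139.830 = 163.030 °C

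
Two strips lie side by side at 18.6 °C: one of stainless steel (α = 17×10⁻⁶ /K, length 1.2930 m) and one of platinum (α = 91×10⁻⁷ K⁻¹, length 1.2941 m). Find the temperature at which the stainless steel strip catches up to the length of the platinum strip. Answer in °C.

T = 126.4 °C

Equal length when α₁L₁ΔT − α₂L₂ΔT = L₂ − L₁ = 1.10×10⁻³ m
α₁L₁ = 2.1981×10⁻⁵, α₂L₂ = 1.177631×10⁻⁵ → Δ(αL) = 1.020469×10⁻⁵ m/K
ΔT = 1.10×10⁻³ / 1.020469×10⁻⁵ = 107.794 K, so T = 18.6 + 107.794 = 126.394 °C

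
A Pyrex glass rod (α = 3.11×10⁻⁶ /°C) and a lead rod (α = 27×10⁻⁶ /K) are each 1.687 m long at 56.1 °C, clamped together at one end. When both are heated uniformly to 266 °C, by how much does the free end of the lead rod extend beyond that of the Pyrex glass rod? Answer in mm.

8.46 mm

ΔT = 209.9 K
Pyrex glass: ΔL = 3.11×10⁻⁶ × 1.687 m × 209.9 = 1.1013×10⁻³ m = 1.1013 mm
lead: ΔL = 27×10⁻⁶ × 1.687 m × 209.9 = 9.5607×10⁻³ m = 9.5607 mm
difference = 9.5607 − 1.1013 = 8.4594 mm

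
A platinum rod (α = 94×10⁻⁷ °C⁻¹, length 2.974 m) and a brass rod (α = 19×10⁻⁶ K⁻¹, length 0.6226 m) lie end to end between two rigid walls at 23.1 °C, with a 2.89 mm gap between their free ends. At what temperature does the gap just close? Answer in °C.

α₁L₁ = 2.79556×10⁻⁵ m/K, α₂L₂ = 1.18294×10⁻⁵ m/K → total 3.9785×10⁻⁵ m/K
ΔT = g/(α₁L₁+α₂L₂) = 2.89×10⁻³ / 3.9785×10⁻⁵ = 72.640 K
T = 23.1 + 72.640 = 95.740 °C

T = 95.7 °C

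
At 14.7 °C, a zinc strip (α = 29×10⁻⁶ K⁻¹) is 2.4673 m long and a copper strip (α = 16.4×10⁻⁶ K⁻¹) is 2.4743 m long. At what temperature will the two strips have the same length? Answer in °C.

Equal length when α₁L₁ΔT − α₂L₂ΔT = L₂ − L₁ = 7.00×10⁻³ m
α₁L₁ = 7.15517×10⁻⁵, α₂L₂ = 4.057852×10⁻⁵ → Δ(αL) = 3.097318×10⁻⁵ m/K
ΔT = 7.00×10⁻³ / 3.097318×10⁻⁵ = 226.002 K, so T = 14.7 + 226.002 = 240.702 °C

T = 240.7 °C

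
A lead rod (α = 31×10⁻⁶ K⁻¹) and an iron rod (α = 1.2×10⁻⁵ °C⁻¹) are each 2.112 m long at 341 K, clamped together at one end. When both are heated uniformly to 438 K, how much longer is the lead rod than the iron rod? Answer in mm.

ΔT = 97 K
lead: ΔL = 31×10⁻⁶ × 2.112 m × 97 = 6.3508×10⁻³ m = 6.3508 mm
iron: ΔL = 1.2×10⁻⁵ × 2.112 m × 97 = 2.4584×10⁻³ m = 2.4584 mm
difference = 6.3508 − 2.4584 = 3.8924 mm

3.89 mm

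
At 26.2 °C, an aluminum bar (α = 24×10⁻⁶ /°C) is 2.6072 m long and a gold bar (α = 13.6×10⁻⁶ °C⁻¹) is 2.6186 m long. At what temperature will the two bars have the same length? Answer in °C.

L₁(1 + α₁ΔT) = L₂(1 + α₂ΔT) ⇒ ΔT = (L₂ − L₁)/(α₁L₁ − α₂L₂)
L₂ − L₁ = 2.6186 − 2.6072 = 1.14×10⁻² m
α₁L₁ − α₂L₂ = 24×10⁻⁶×2.6072 − 13.6×10⁻⁶×2.6186 = 2.695984×10⁻⁵ m/K
ΔT = 1.14×10⁻² / 2.695984×10⁻⁵ = 422.851 K
T = 26.2 + 422.851 = 449.051 °C

T = 449.1 °C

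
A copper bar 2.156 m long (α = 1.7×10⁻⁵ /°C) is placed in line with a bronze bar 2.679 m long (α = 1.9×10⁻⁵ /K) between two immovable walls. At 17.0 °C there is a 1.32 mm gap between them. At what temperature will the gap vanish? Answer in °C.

α₁L₁ = 3.6652×10⁻⁵ m/K, α₂L₂ = 5.0901×10⁻⁵ m/K → total 8.7553×10⁻⁵ m/K
ΔT = g/(α₁L₁+α₂L₂) = 1.32×10⁻³ / 8.7553×10⁻⁵ = 15.077 K
T = 17.0 + 15.077 = 32.077 °C

T = 32.1 °C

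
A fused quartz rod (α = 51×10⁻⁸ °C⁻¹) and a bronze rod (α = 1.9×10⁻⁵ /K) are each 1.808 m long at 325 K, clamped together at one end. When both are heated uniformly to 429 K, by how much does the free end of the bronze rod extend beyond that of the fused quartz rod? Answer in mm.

ΔT = 104 K
fused quartz: ΔL = 51×10⁻⁸ × 1.808 m × 104 = 9.5896×10⁻⁵ m = 0.095896 mm
bronze: ΔL = 1.9×10⁻⁵ × 1.808 m × 104 = 3.5726×10⁻³ m = 3.5726 mm
difference = 3.5726 − 0.095896 = 3.476704 mm

3.48 mm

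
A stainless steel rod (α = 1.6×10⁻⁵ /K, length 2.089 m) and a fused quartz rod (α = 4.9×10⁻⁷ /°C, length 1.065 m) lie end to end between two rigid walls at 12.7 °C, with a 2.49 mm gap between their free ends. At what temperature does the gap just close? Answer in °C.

α₁L₁ = 3.3424×10⁻⁵ m/K, α₂L₂ = 5.2185×10⁻⁷ m/K → total 3.394585×10⁻⁵ m/K
ΔT = g/(α₁L₁+α₂L₂) = 2.49×10⁻³ / 3.394585×10⁻⁵ = 73.352 K
T = 12.7 + 73.352 = 86.052 °C

T = 86.1 °C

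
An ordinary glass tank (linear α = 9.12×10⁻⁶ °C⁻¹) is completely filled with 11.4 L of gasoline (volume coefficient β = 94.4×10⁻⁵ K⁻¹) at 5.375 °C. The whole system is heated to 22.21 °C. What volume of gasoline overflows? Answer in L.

0.176 L

The tank also expands: β_container ≈ 3α = 2.736×10⁻⁵ /K
Net overflow = V₀(β_liq − 3α_cont)ΔT
β − 3α = 9.44×10⁻⁴ − 2.736×10⁻⁵ = 9.1664×10⁻⁴ /K; ΔT = 16.835 K
ΔV = 11.4 × 9.1664×10⁻⁴ × 16.835 = 0.176 L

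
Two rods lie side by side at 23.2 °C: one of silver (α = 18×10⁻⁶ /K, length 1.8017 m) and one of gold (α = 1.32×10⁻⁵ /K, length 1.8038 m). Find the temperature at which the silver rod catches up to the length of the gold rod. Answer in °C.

T = 266.8 °C

L₁(1 + α₁ΔT) = L₂(1 + α₂ΔT) ⇒ ΔT = (L₂ − L₁)/(α₁L₁ − α₂L₂)
L₂ − L₁ = 1.8038 − 1.8017 = 2.10×10⁻³ m
α₁L₁ − α₂L₂ = 18×10⁻⁶×1.8017 − 1.32×10⁻⁵×1.8038 = 8.62044×10⁻⁶ m/K
ΔT = 2.10×10⁻³ / 8.62044×10⁻⁶ = 243.607 K
T = 23.2 + 243.607 = 266.807 °C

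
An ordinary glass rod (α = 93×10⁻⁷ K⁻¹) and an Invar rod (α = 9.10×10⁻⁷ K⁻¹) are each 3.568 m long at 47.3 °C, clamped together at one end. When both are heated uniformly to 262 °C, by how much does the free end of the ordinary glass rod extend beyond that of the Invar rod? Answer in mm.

ΔT = 214.7 K
ordinary glass: ΔL = 93×10⁻⁷ × 3.568 m × 214.7 = 7.1243×10⁻³ m = 7.1243 mm
Invar: ΔL = 9.10×10⁻⁷ × 3.568 m × 214.7 = 6.9711×10⁻⁴ m = 0.69711 mm
difference = 7.1243 − 0.69711 = 6.42719 mm

6.43 mm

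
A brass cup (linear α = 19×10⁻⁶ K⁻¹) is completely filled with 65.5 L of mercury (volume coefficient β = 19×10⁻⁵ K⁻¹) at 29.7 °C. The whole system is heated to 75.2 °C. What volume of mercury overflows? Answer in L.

The cup also expands: β_container ≈ 3α = 5.7×10⁻⁵ /K
Net overflow = V₀(β_liq − 3α_cont)ΔT
β − 3α = 1.90×10⁻⁴ − 5.7×10⁻⁵ = 1.33×10⁻⁴ /K; ΔT = 45.5 K
ΔV = 65.5 × 1.33×10⁻⁴ × 45.5 = 0.396 L

0.396 L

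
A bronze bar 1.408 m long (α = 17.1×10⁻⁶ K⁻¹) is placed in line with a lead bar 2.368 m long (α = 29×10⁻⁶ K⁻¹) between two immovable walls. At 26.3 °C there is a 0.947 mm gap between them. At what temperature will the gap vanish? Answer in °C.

Gap closes when ΔL₁ + ΔL₂ = 0.947 mm = 9.47×10⁻⁴ m
(α₁L₁ + α₂L₂)ΔT = g
α₁L₁ + α₂L₂ = 17.1×10⁻⁶×1.408 + 29×10⁻⁶×2.368 = 9.27488×10⁻⁵ m/K
ΔT = 9.47×10⁻⁴ / 9.27488×10⁻⁵ = 10.210 K
T = 26.3 + 10.210 = 36.510 °C

T = 36.5 °C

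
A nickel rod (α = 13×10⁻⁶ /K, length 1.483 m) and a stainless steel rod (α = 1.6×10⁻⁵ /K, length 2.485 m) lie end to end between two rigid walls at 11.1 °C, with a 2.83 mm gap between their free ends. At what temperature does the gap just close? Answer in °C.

α₁L₁ = 1.9279×10⁻⁵ m/K, α₂L₂ = 3.976×10⁻⁵ m/K → total 5.9039×10⁻⁵ m/K
ΔT = g/(α₁L₁+α₂L₂) = 2.83×10⁻³ / 5.9039×10⁻⁵ = 47.934 K
T = 11.1 + 47.934 = 59.034 °C

T = 59.0 °C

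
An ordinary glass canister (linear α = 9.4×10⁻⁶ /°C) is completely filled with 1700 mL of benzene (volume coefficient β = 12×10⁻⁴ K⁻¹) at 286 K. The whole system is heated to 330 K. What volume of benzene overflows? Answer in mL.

87.7 mL

The canister also expands: β_container ≈ 3α = 2.82×10⁻⁵ /K
Net overflow = V₀(β_liq − 3α_cont)ΔT
β − 3α = 1.20×10⁻³ − 2.82×10⁻⁵ = 1.1718×10⁻³ /K; ΔT = 44 K
ΔV = 1700 × 1.1718×10⁻³ × 44 = 87.7 mL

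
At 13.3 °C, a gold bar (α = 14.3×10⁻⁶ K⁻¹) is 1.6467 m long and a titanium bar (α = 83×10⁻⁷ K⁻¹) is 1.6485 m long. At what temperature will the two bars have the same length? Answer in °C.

T = 195.8 °C

L₁(1 + α₁ΔT) = L₂(1 + α₂ΔT) ⇒ ΔT = (L₂ − L₁)/(α₁L₁ − α₂L₂)
L₂ − L₁ = 1.6485 − 1.6467 = 1.80×10⁻³ m
α₁L₁ − α₂L₂ = 14.3×10⁻⁶×1.6467 − 83×10⁻⁷×1.6485 = 9.86526×10⁻⁶ m/K
ΔT = 1.80×10⁻³ / 9.86526×10⁻⁶ = 182.458 K
T = 13.3 + 182.458 = 195.758 °C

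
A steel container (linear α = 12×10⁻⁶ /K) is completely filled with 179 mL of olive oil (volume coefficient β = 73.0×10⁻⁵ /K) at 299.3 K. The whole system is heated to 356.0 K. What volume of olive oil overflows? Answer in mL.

The container also expands: β_container ≈ 3α = 3.6×10⁻⁵ /K
Net overflow = V₀(β_liq − 3α_cont)ΔT
β − 3α = 7.30×10⁻⁴ − 3.6×10⁻⁵ = 6.94×10⁻⁴ /K; ΔT = 56.7 K
ΔV = 179 × 6.94×10⁻⁴ × 56.7 = 7.04 mL

7.04 mL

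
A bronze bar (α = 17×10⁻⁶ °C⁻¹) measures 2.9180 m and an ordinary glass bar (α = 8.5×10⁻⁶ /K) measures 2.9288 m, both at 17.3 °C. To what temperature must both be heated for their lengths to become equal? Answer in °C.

L₁(1 + α₁ΔT) = L₂(1 + α₂ΔT) ⇒ ΔT = (L₂ − L₁)/(α₁L₁ − α₂L₂)
L₂ − L₁ = 2.9288 − 2.9180 = 1.08×10⁻² m
α₁L₁ − α₂L₂ = 17×10⁻⁶×2.9180 − 8.5×10⁻⁶×2.9288 = 2.47112×10⁻⁵ m/K
ΔT = 1.08×10⁻² / 2.47112×10⁻⁵ = 437.049 K
T = 17.3 + 437.049 = 454.349 °C

T = 454.3 °C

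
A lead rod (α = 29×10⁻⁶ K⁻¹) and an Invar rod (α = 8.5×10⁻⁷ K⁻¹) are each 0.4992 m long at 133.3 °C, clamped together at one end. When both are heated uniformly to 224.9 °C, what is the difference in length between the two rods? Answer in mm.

ΔT = 91.6 K
lead: ΔL = 29×10⁻⁶ × 0.4992 m × 91.6 = 1.3261×10⁻³ m = 1.3261 mm
Invar: ΔL = 8.5×10⁻⁷ × 0.4992 m × 91.6 = 3.8868×10⁻⁵ m = 0.038868 mm
difference = 1.3261 − 0.038868 = 1.287232 mm

1.29 mm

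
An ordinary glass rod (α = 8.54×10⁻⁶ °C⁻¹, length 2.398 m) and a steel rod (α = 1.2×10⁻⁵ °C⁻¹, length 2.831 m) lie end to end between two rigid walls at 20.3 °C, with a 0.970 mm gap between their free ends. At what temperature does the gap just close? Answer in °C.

T = 38.1 °C

Gap closes when ΔL₁ + ΔL₂ = 0.970 mm = 9.70×10⁻⁴ m
(α₁L₁ + α₂L₂)ΔT = g
α₁L₁ + α₂L₂ = 8.54×10⁻⁶×2.398 + 1.2×10⁻⁵×2.831 = 5.445092×10⁻⁵ m/K
ΔT = 9.70×10⁻⁴ / 5.445092×10⁻⁵ = 17.814 K
T = 20.3 + 17.814 = 38.114 °C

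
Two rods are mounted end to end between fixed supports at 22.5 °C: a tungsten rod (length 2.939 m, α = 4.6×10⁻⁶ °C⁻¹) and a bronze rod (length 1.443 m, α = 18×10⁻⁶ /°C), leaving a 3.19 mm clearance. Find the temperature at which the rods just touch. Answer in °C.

Gap closes when ΔL₁ + ΔL₂ = 3.19 mm = 3.19×10⁻³ m
(α₁L₁ + α₂L₂)ΔT = g
α₁L₁ + α₂L₂ = 4.6×10⁻⁶×2.939 + 18×10⁻⁶×1.443 = 3.94934×10⁻⁵ m/K
ΔT = 3.19×10⁻³ / 3.94934×10⁻⁵ = 80.77 K
T = 22.5 + 80.77 = 103.27 °C

T = 103 °C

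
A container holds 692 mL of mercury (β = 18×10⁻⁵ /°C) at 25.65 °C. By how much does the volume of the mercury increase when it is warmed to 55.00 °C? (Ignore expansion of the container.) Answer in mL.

ΔV = 3.66 mL

|ΔT| = |55.00 − 25.65| = 29.35 K
ΔV = βV₀ΔT = (18×10⁻⁵)(692)(29.35) = 3.66 mL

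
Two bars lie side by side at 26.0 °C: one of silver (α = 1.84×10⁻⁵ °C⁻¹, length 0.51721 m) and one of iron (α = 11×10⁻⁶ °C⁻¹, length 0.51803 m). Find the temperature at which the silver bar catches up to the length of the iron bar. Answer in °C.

L₁(1 + α₁ΔT) = L₂(1 + α₂ΔT) ⇒ ΔT = (L₂ − L₁)/(α₁L₁ − α₂L₂)
L₂ − L₁ = 0.51803 − 0.51721 = 8.20×10⁻⁴ m
α₁L₁ − α₂L₂ = 1.84×10⁻⁵×0.51721 − 11×10⁻⁶×0.51803 = 3.818334×10⁻⁶ m/K
ΔT = 8.20×10⁻⁴ / 3.818334×10⁻⁶ = 214.753 K
T = 26.0 + 214.753 = 240.753 °C

T = 240.8 °C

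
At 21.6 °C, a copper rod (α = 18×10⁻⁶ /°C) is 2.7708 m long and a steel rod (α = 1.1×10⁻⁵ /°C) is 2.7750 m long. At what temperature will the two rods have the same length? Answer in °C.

T = 238.7 °C

Equal length when α₁L₁ΔT − α₂L₂ΔT = L₂ − L₁ = 4.20×10⁻³ m
α₁L₁ = 4.98744×10⁻⁵, α₂L₂ = 3.0525×10⁻⁵ → Δ(αL) = 1.93494×10⁻⁵ m/K
ΔT = 4.20×10⁻³ / 1.93494×10⁻⁵ = 217.061 K, so T = 21.6 + 217.061 = 238.661 °C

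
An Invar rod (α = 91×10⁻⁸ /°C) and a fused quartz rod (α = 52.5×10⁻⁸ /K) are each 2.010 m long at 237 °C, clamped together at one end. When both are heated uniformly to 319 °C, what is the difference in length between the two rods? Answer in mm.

0.0635 mm

ΔT = 82 K
Invar: ΔL = 91×10⁻⁸ × 2.010 m × 82 = 1.4999×10⁻⁴ m = 0.14999 mm
fused quartz: ΔL = 52.5×10⁻⁸ × 2.010 m × 82 = 8.6530×10⁻⁵ m = 0.086530 mm
difference = 0.14999 − 0.086530 = 0.06346 mm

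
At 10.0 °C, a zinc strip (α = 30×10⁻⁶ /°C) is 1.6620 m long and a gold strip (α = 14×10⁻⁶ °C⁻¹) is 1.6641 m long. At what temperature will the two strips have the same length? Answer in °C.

T = 89.06 °C

L₁(1 + α₁ΔT) = L₂(1 + α₂ΔT) ⇒ ΔT = (L₂ − L₁)/(α₁L₁ − α₂L₂)
L₂ − L₁ = 1.6641 − 1.6620 = 2.10×10⁻³ m
α₁L₁ − α₂L₂ = 30×10⁻⁶×1.6620 − 14×10⁻⁶×1.6641 = 2.65626×10⁻⁵ m/K
ΔT = 2.10×10⁻³ / 2.65626×10⁻⁵ = 79.0585 K
T = 10.0 + 79.0585 = 89.0585 °C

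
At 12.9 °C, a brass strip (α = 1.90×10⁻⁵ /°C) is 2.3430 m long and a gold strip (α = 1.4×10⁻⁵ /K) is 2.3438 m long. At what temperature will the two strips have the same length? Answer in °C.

T = 81.25 °C

Equal length when α₁L₁ΔT − α₂L₂ΔT = L₂ − L₁ = 8.00×10⁻⁴ m
α₁L₁ = 4.4517×10⁻⁵, α₂L₂ = 3.28132×10⁻⁵ → Δ(αL) = 1.17038×10⁻⁵ m/K
ΔT = 8.00×10⁻⁴ / 1.17038×10⁻⁵ = 68.3539 K, so T = 12.9 + 68.3539 = 81.2539 °C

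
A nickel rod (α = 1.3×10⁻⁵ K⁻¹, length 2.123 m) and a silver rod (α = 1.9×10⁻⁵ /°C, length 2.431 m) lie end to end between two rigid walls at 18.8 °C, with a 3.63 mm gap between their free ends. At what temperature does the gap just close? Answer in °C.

Gap closes when ΔL₁ + ΔL₂ = 3.63 mm = 3.63×10⁻³ m
(α₁L₁ + α₂L₂)ΔT = g
α₁L₁ + α₂L₂ = 1.3×10⁻⁵×2.123 + 1.9×10⁻⁵×2.431 = 7.3788×10⁻⁵ m/K
ΔT = 3.63×10⁻³ / 7.3788×10⁻⁵ = 49.195 K
T = 18.8 + 49.195 = 67.995 °C

T = 68.0 °C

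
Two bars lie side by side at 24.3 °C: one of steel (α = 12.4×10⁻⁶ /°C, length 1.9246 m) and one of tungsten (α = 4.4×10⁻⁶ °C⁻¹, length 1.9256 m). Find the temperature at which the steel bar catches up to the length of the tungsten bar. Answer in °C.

T = 89.27 °C

L₁(1 + α₁ΔT) = L₂(1 + α₂ΔT) ⇒ ΔT = (L₂ − L₁)/(α₁L₁ − α₂L₂)
L₂ − L₁ = 1.9256 − 1.9246 = 1.00×10⁻³ m
α₁L₁ − α₂L₂ = 12.4×10⁻⁶×1.9246 − 4.4×10⁻⁶×1.9256 = 1.53924×10⁻⁵ m/K
ΔT = 1.00×10⁻³ / 1.53924×10⁻⁵ = 64.9671 K
T = 24.3 + 64.9671 = 89.2671 °C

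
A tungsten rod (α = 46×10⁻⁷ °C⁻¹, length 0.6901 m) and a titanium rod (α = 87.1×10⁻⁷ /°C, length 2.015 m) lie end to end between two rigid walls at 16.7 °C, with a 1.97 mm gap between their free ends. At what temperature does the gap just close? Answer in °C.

α₁L₁ = 3.17446×10⁻⁶ m/K, α₂L₂ = 1.755065×10⁻⁵ m/K → total 2.072511×10⁻⁵ m/K
ΔT = g/(α₁L₁+α₂L₂) = 1.97×10⁻³ / 2.072511×10⁻⁵ = 95.05 K
T = 16.7 + 95.05 = 111.75 °C

T = 112 °C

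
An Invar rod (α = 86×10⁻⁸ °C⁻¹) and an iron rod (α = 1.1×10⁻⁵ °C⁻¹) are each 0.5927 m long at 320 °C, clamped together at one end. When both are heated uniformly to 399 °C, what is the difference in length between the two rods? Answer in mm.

ΔT = 79 K
Invar: ΔL = 86×10⁻⁸ × 0.5927 m × 79 = 4.0268×10⁻⁵ m = 0.040268 mm
iron: ΔL = 1.1×10⁻⁵ × 0.5927 m × 79 = 5.1506×10⁻⁴ m = 0.51506 mm
difference = 0.51506 − 0.040268 = 0.474792 mm

0.475 mm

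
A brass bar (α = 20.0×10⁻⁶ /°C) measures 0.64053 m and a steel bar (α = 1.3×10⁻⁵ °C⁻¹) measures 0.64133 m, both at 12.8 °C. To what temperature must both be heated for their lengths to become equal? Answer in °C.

T = 191.6 °C

Equal length when α₁L₁ΔT − α₂L₂ΔT = L₂ − L₁ = 8.00×10⁻⁴ m
α₁L₁ = 1.28106×10⁻⁵, α₂L₂ = 8.33729×10⁻⁶ → Δ(αL) = 4.47331×10⁻⁶ m/K
ΔT = 8.00×10⁻⁴ / 4.47331×10⁻⁶ = 178.838 K, so T = 12.8 + 178.838 = 191.638 °C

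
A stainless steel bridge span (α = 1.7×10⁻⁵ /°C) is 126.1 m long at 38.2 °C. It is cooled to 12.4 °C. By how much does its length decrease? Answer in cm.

ΔL = 5.53 cm

|ΔT| = |12.4 − 38.2| = 25.8 K
ΔL = αL₀ΔT = (1.7×10⁻⁵)(126.1)(25.8) = 5.53×10⁻² m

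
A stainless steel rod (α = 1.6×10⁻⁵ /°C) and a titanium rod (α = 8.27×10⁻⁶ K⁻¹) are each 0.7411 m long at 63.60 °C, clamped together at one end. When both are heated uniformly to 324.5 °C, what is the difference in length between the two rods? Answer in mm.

1.49 mm

ΔT = 260.90 K
stainless steel: ΔL = 1.6×10⁻⁵ × 0.7411 m × 260.90 = 3.0936×10⁻³ m = 3.0936 mm
titanium: ΔL = 8.27×10⁻⁶ × 0.7411 m × 260.90 = 1.5990×10⁻³ m = 1.5990 mm
difference = 3.0936 − 1.5990 = 1.4946 mm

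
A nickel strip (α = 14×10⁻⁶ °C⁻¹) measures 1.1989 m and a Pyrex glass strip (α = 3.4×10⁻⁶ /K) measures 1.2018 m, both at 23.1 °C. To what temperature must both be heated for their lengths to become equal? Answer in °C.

T = 251.5 °C

Equal length when α₁L₁ΔT − α₂L₂ΔT = L₂ − L₁ = 2.90×10⁻³ m
α₁L₁ = 1.67846×10⁻⁵, α₂L₂ = 4.08612×10⁻⁶ → Δ(αL) = 1.269848×10⁻⁵ m/K
ΔT = 2.90×10⁻³ / 1.269848×10⁻⁵ = 228.374 K, so T = 23.1 + 228.374 = 251.474 °C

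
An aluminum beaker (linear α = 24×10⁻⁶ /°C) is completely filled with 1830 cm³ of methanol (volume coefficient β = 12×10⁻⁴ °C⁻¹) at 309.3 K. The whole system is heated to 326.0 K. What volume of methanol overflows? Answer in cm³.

The beaker also expands: β_container ≈ 3α = 7.2×10⁻⁵ /K
Net overflow = V₀(β_liq − 3α_cont)ΔT
β − 3α = 1.20×10⁻³ − 7.2×10⁻⁵ = 1.128×10⁻³ /K; ΔT = 16.7 K
ΔV = 1830 × 1.128×10⁻³ × 16.7 = 34.5 cm³

34.5 cm³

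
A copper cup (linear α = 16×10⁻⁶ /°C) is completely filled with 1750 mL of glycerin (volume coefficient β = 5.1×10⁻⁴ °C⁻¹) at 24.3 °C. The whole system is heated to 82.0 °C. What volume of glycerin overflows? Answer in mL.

The cup also expands: β_container ≈ 3α = 4.8×10⁻⁵ /K
Net overflow = V₀(β_liq − 3α_cont)ΔT
β − 3α = 5.10×10⁻⁴ − 4.8×10⁻⁵ = 4.62×10⁻⁴ /K; ΔT = 57.7 K
ΔV = 1750 × 4.62×10⁻⁴ × 57.7 = 46.7 mL

46.7 mL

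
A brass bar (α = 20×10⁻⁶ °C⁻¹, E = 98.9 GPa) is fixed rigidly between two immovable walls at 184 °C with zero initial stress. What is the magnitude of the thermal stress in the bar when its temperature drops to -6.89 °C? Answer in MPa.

Fully constrained: the free strain ε = αΔT is blocked, so σ = Eε = EαΔT.
|ΔT| = 190.89 K
σ = 98.9×10⁹ × 20×10⁻⁶ × 190.89 = 3.78×10⁸ Pa

σ = 378 MPa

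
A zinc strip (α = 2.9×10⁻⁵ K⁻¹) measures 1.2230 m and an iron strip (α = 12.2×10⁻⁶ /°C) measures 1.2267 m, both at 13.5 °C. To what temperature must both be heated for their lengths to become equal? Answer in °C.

T = 194.0 °C

L₁(1 + α₁ΔT) = L₂(1 + α₂ΔT) ⇒ ΔT = (L₂ − L₁)/(α₁L₁ − α₂L₂)
L₂ − L₁ = 1.2267 − 1.2230 = 3.70×10⁻³ m
α₁L₁ − α₂L₂ = 2.9×10⁻⁵×1.2230 − 12.2×10⁻⁶×1.2267 = 2.050126×10⁻⁵ m/K
ΔT = 3.70×10⁻³ / 2.050126×10⁻⁵ = 180.477 K
T = 13.5 + 180.477 = 193.977 °C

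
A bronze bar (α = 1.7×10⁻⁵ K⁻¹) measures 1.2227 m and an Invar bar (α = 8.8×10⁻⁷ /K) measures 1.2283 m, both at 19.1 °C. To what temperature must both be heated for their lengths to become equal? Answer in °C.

T = 303.3 °C

Equal length when α₁L₁ΔT − α₂L₂ΔT = L₂ − L₁ = 5.60×10⁻³ m
α₁L₁ = 2.07859×10⁻⁵, α₂L₂ = 1.080904×10⁻⁶ → Δ(αL) = 1.9704996×10⁻⁵ m/K
ΔT = 5.60×10⁻³ / 1.9704996×10⁻⁵ = 284.192 K, so T = 19.1 + 284.192 = 303.292 °C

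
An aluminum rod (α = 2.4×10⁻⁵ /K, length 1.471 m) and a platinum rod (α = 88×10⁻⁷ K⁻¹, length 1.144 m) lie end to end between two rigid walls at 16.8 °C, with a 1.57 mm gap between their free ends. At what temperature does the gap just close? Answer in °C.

T = 51.4 °C

Gap closes when ΔL₁ + ΔL₂ = 1.57 mm = 1.57×10⁻³ m
(α₁L₁ + α₂L₂)ΔT = g
α₁L₁ + α₂L₂ = 2.4×10⁻⁵×1.471 + 88×10⁻⁷×1.144 = 4.53712×10⁻⁵ m/K
ΔT = 1.57×10⁻³ / 4.53712×10⁻⁵ = 34.603 K
T = 16.8 + 34.603 = 51.403 °C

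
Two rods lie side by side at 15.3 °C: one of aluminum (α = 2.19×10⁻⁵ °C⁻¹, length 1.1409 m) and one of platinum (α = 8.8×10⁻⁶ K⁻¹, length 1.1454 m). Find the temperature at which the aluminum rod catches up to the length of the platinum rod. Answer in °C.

L₁(1 + α₁ΔT) = L₂(1 + α₂ΔT) ⇒ ΔT = (L₂ − L₁)/(α₁L₁ − α₂L₂)
L₂ − L₁ = 1.1454 − 1.1409 = 4.50×10⁻³ m
α₁L₁ − α₂L₂ = 2.19×10⁻⁵×1.1409 − 8.8×10⁻⁶×1.1454 = 1.490619×10⁻⁵ m/K
ΔT = 4.50×10⁻³ / 1.490619×10⁻⁵ = 301.888 K
T = 15.3 + 301.888 = 317.188 °C

T = 317.2 °C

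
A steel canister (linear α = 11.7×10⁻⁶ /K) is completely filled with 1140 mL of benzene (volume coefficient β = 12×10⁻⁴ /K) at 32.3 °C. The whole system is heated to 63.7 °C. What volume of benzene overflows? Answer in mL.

The canister also expands: β_container ≈ 3α = 3.51×10⁻⁵ /K
Net overflow = V₀(β_liq − 3α_cont)ΔT
β − 3α = 1.20×10⁻³ − 3.51×10⁻⁵ = 1.1649×10⁻³ /K; ΔT = 31.4 K
ΔV = 1140 × 1.1649×10⁻³ × 31.4 = 41.7 mL

41.7 mL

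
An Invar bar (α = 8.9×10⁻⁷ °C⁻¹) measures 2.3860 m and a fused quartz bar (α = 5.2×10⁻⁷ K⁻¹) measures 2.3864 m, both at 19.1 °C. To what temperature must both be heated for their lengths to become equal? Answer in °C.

T = 472.3 °C

Equal length when α₁L₁ΔT − α₂L₂ΔT = L₂ − L₁ = 4.00×10⁻⁴ m
α₁L₁ = 2.12354×10⁻⁶, α₂L₂ = 1.240928×10⁻⁶ → Δ(αL) = 8.82612×10⁻⁷ m/K
ΔT = 4.00×10⁻⁴ / 8.82612×10⁻⁷ = 453.200 K, so T = 19.1 + 453.200 = 472.300 °C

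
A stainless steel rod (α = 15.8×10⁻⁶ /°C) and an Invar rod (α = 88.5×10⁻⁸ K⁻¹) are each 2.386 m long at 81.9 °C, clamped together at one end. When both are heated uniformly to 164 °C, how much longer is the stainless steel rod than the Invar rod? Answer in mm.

2.92 mm

ΔT = 82.1 K
stainless steel: ΔL = 15.8×10⁻⁶ × 2.386 m × 82.1 = 3.0951×10⁻³ m = 3.0951 mm
Invar: ΔL = 88.5×10⁻⁸ × 2.386 m × 82.1 = 1.7336×10⁻⁴ m = 0.17336 mm
difference = 3.0951 − 0.17336 = 2.92174 mm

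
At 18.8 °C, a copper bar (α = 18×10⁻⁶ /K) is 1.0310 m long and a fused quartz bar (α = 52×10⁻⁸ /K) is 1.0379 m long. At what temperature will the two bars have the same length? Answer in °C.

T = 401.7 °C

L₁(1 + α₁ΔT) = L₂(1 + α₂ΔT) ⇒ ΔT = (L₂ − L₁)/(α₁L₁ − α₂L₂)
L₂ − L₁ = 1.0379 − 1.0310 = 6.90×10⁻³ m
α₁L₁ − α₂L₂ = 18×10⁻⁶×1.0310 − 52×10⁻⁸×1.0379 = 1.8018292×10⁻⁵ m/K
ΔT = 6.90×10⁻³ / 1.8018292×10⁻⁵ = 382.944 K
T = 18.8 + 382.944 = 401.744 °C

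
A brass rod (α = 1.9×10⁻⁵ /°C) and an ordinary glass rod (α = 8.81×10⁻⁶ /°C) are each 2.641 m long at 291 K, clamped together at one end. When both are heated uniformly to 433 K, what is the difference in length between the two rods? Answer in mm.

3.82 mm

ΔT = 142 K
brass: ΔL = 1.9×10⁻⁵ × 2.641 m × 142 = 7.1254×10⁻³ m = 7.1254 mm
ordinary glass: ΔL = 8.81×10⁻⁶ × 2.641 m × 142 = 3.3039×10⁻³ m = 3.3039 mm
difference = 7.1254 − 3.3039 = 3.8215 mm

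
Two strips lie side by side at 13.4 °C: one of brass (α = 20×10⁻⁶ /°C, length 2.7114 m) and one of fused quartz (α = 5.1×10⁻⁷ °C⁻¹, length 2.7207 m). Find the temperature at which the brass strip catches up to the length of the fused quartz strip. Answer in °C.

T = 189.4 °C

Equal length when α₁L₁ΔT − α₂L₂ΔT = L₂ − L₁ = 9.30×10⁻³ m
α₁L₁ = 5.4228×10⁻⁵, α₂L₂ = 1.387557×10⁻⁶ → Δ(αL) = 5.2840443×10⁻⁵ m/K
ΔT = 9.30×10⁻³ / 5.2840443×10⁻⁵ = 176.002 K, so T = 13.4 + 176.002 = 189.402 °C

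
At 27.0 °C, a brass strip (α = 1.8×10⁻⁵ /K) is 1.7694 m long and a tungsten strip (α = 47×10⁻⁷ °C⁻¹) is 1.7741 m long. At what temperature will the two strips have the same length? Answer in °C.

T = 226.9 °C

Equal length when α₁L₁ΔT − α₂L₂ΔT = L₂ − L₁ = 4.70×10⁻³ m
α₁L₁ = 3.18492×10⁻⁵, α₂L₂ = 8.33827×10⁻⁶ → Δ(αL) = 2.351093×10⁻⁵ m/K
ΔT = 4.70×10⁻³ / 2.351093×10⁻⁵ = 199.907 K, so T = 27.0 + 199.907 = 226.907 °C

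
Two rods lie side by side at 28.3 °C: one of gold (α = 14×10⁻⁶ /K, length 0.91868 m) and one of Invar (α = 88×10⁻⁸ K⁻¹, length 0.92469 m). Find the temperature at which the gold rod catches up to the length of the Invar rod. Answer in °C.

T = 527.1 °C

Equal length when α₁L₁ΔT − α₂L₂ΔT = L₂ − L₁ = 6.01×10⁻³ m
α₁L₁ = 1.286152×10⁻⁵, α₂L₂ = 8.137272×10⁻⁷ → Δ(αL) = 1.20477928×10⁻⁵ m/K
ΔT = 6.01×10⁻³ / 1.20477928×10⁻⁵ = 498.847 K, so T = 28.3 + 498.847 = 527.147 °C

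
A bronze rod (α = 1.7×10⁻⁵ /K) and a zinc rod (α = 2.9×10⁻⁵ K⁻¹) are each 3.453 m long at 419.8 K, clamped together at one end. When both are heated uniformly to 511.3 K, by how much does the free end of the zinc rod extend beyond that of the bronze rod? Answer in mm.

ΔT = 91.5 K
bronze: ΔL = 1.7×10⁻⁵ × 3.453 m × 91.5 = 5.3711×10⁻³ m = 5.3711 mm
zinc: ΔL = 2.9×10⁻⁵ × 3.453 m × 91.5 = 9.1625×10⁻³ m = 9.1625 mm
difference = 9.1625 − 5.3711 = 3.7914 mm

3.79 mm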